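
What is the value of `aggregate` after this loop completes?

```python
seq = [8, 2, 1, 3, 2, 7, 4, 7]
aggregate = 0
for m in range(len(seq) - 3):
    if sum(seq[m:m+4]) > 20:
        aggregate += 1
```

Count windows with sum > 20
`aggregate` takes the values: 0

Answer: 0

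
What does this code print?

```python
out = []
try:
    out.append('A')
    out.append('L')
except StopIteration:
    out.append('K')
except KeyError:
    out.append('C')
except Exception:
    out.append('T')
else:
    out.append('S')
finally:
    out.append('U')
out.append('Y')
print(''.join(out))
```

Execution trace: 'A' (try body) → 'L' (try body, no exception) → 'S' (else) → 'U' (finally) → 'Y' (after the try/except). Output: ALSUY

Answer: ALSUY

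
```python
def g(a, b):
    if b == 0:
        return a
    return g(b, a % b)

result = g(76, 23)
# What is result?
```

g(76, 23) -> g(23, 7) -> g(7, 2) -> g(2, 1) -> g(1, 0) -> 1

Answer: 1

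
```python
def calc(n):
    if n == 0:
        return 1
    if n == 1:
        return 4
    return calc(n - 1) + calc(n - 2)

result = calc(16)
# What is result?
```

Build up from base cases: calc(0)=1, calc(1)=4, calc(2)=5, calc(3)=9, calc(4)=14, calc(5)=23, calc(6)=37, ..., calc(16)=4558

Answer: 4558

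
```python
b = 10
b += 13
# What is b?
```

Trace:
`b = 10` → b = 10
`b += 13` → b = 23
So b = 23

Answer: 23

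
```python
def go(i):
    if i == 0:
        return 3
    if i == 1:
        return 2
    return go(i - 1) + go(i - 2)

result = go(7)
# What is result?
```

Build up from base cases: go(0)=3, go(1)=2, go(2)=5, go(3)=7, go(4)=12, go(5)=19, go(6)=31, ..., go(7)=50

Answer: 50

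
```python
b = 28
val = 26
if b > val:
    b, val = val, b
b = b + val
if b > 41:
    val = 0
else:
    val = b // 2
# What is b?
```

Trace:
`b = 28` → b = 28
`val = 26` → val = 26
`if b > val: ...` → b > val is True → b = 26; val = 28
`b = b + val` → b = 54
`if b > 41: ...` → b > 41 is True → val = 0
So b = 54

Answer: 54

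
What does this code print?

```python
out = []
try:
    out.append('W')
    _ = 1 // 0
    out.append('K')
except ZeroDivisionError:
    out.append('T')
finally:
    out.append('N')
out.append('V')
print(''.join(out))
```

Execution trace: 'W' (try body) → 'T' (except ZeroDivisionError) → 'N' (finally) → 'V' (after the try/except). Output: WTNV

Answer: WTNV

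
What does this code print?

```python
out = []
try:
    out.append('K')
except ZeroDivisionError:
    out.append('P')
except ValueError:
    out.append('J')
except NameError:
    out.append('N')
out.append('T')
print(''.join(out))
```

Execution trace: 'K' (try body, no exception) → 'T' (after the try/except). Output: KT

Answer: KT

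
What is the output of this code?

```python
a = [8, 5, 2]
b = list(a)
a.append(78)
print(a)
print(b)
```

Key concept: list() constructor creates copy.
Step by step:
`a = [8, 5, 2]` → a = [8, 5, 2]
`b = list(a)` → b = [8, 5, 2]
`a.append(78)` → a = [8, 5, 2, 78]
`print(a)` → prints [8, 5, 2, 78]
`print(b)` → prints [8, 5, 2]

Answer:
[8, 5, 2, 78]
[8, 5, 2]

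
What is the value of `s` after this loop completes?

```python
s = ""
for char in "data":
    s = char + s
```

Reverse 'data'
`s` takes the values: "" → "d" → "ad" → "tad" → "atad"

Answer: "atad"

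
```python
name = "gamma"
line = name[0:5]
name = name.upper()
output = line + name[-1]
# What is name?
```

Trace:
`name = "gamma"` → name = 'gamma'
`line = name[0:5]` → line = 'gamma'
`name = name.upper()` → name = 'GAMMA'
`output = line + name[-1]` → output = 'gammaA'
So name = 'GAMMA'

Answer: 'GAMMA'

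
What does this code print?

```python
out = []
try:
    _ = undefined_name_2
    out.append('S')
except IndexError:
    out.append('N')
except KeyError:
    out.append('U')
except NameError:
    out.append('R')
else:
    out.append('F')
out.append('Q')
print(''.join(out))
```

Execution trace: 'R' (except NameError) → 'Q' (after the try/except). Output: RQ

Answer: RQ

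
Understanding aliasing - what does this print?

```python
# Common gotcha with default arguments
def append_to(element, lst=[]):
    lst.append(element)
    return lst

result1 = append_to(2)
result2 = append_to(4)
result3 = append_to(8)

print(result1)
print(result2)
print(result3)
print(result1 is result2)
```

Key concept: mutable default argument gotcha.
Step by step:
`result1 = append_to(2)` → result1 = [2]
`result2 = append_to(4)` → result1 = [2, 4] (same object as result2); result2 = [2, 4] (same object as result1)
`result3 = append_to(8)` → result1 = [2, 4, 8] (same object as result2, result3); result2 = [2, 4, 8] (same object as result1, result3); result3 = [2, 4, 8] (same object as result1, result2)
`print(result1)` → prints [2, 4, 8]
`print(result2)` → prints [2, 4, 8]
`print(result3)` → prints [2, 4, 8]
`print(result1 is result2)` → prints True

Answer:
[2, 4, 8]
[2, 4, 8]
[2, 4, 8]
True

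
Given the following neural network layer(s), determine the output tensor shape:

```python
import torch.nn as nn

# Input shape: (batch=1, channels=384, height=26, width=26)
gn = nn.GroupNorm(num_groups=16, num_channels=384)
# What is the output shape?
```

Input: (1, 384, 26, 26) -> Output: (1, 384, 26, 26)

Answer: (1, 384, 26, 26)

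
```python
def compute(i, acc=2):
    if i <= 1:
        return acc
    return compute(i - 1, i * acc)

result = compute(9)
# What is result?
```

Accumulator trace (n, acc): (9, 2) -> (8, 18) -> (7, 144) -> (6, 1008) -> (5, 6048) -> (4, 30240) -> (3, 120960) -> (2, 362880) -> (1, 725760) -> return 725760

Answer: 725760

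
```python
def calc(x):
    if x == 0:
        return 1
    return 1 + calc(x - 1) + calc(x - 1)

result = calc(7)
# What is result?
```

calc(x) = 1 + 2·calc(x-1), calc(0)=1. Closed form: (1+1)·2^7 - 1 = 255.

Answer: 255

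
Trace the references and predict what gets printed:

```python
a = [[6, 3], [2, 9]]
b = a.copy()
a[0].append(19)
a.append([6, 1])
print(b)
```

Key concept: shallow copy with nested lists.
Step by step:
`a = [[6, 3], [2, 9]]` → a = [[6, 3], [2, 9]]
`b = a.copy()` → b = [[6, 3], [2, 9]]
`a[0].append(19)` → a = [[6, 3, 19], [2, 9]]; b = [[6, 3, 19], [2, 9]]
`a.append([6, 1])` → a = [[6, 3, 19], [2, 9], [6, 1]]
`print(b)` → prints [[6, 3, 19], [2, 9]]

Answer: [[6, 3, 19], [2, 9]]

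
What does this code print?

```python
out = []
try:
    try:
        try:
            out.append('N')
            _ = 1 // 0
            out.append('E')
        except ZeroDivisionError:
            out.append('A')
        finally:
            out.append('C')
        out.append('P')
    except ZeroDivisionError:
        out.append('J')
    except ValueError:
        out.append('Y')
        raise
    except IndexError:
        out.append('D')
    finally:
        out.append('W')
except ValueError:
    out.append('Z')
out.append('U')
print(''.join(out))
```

Execution trace: 'N' (inner try body) → 'A' (inner except ZeroDivisionError) → 'C' (inner finally) → 'P' (try body, no exception) → 'W' (finally) → 'U' (after the try/except). Output: NACPWU

Answer: NACPWU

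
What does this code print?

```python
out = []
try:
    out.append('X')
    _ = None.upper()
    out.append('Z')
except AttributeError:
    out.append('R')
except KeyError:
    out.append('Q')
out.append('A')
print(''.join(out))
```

Execution trace: 'X' (try body) → 'R' (except AttributeError) → 'A' (after the try/except). Output: XRA

Answer: XRA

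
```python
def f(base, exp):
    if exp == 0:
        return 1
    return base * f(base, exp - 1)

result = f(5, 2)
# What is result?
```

f(5, 2) = 5 * 5 = 25

Answer: 25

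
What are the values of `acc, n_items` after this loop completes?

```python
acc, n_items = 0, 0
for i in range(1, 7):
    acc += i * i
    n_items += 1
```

Sum of squares and count
`acc, n_items` takes the values: (0, 0) → (1, 0) → (1, 1) → (5, 1) → (5, 2) → (14, 2) → (14, 3) → (30, 3) → (30, 4) → (55, 4) → (55, 5) → (91, 5) → (91, 6)

Answer: 91, 6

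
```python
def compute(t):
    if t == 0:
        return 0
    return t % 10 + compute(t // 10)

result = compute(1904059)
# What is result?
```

Sum of digits of 1904059: 9 + 5 + 0 + 4 + 0 + 9 + 1 = 28

Answer: 28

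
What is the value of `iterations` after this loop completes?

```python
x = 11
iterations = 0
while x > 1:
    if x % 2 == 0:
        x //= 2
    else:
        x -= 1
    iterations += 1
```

Steps to reduce 11 to 1
`iterations` takes the values: 0 → 1 → 2 → 3 → 4 → 5

Answer: 5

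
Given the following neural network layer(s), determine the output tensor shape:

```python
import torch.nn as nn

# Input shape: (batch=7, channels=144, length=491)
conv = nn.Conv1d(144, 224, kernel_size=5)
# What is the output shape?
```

Input: (7, 144, 491) -> Output: (7, 224, 487)

Answer: (7, 224, 487)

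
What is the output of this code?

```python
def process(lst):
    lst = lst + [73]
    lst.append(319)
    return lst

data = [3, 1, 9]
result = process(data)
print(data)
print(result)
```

Key concept: rebinding parameter vs mutation.
Step by step:
`data = [3, 1, 9]` → data = [3, 1, 9]
`result = process(data)` → result = [3, 1, 9, 73, 319]
`print(data)` → prints [3, 1, 9]
`print(result)` → prints [3, 1, 9, 73, 319]

Answer:
[3, 1, 9]
[3, 1, 9, 73, 319]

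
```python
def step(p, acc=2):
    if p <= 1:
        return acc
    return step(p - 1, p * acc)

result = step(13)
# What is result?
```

Accumulator trace (n, acc): (13, 2) -> (12, 26) -> (11, 312) -> (10, 3432) -> (9, 34320) -> (8, 308880) -> (7, 2471040) -> (6, 17297280) -> (5, 103783680) -> (4, 518918400) -> (3, 2075673600) -> (2, 6227020800) -> (1, 12454041600) -> return 12454041600

Answer: 12454041600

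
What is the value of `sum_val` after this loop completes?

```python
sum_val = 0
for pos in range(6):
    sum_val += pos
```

Sum of 0 to 5 = 15
`sum_val` takes the values: 0 → 1 → 3 → 6 → 10 → 15

Answer: 15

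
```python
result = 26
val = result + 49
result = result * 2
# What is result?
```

Trace:
`result = 26` → result = 26
`val = result + 49` → val = 75
`result = result * 2` → result = 52
So result = 52

Answer: 52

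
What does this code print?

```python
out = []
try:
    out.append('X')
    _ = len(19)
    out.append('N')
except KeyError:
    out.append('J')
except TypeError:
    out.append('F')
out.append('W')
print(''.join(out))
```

Execution trace: 'X' (try body) → 'F' (except TypeError) → 'W' (after the try/except). Output: XFW

Answer: XFW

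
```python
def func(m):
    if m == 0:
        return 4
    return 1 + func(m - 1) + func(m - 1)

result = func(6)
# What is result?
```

func(m) = 1 + 2·func(m-1), func(0)=4. Closed form: (4+1)·2^6 - 1 = 319.

Answer: 319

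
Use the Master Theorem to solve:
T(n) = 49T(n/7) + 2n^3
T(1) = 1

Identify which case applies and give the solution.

a=49, b=7, f(n)=2n^3. log_7(49) = 2. Since c=3 > 2 and the regularity condition holds (49(n/7)^3 = (49/7^3)n^3 with 49/7^3 < 1), Case 3 applies: T(n) = Θ(f(n)) = O(n^3).

Answer: O(n^3) - Case 3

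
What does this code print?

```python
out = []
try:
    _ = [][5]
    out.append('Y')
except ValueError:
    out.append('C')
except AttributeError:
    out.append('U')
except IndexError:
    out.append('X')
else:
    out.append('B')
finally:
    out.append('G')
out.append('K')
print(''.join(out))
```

Execution trace: 'X' (except IndexError) → 'G' (finally) → 'K' (after the try/except). Output: XGK

Answer: XGK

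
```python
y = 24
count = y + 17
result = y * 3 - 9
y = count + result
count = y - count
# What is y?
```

Trace:
`y = 24` → y = 24
`count = y + 17` → count = 41
`result = y * 3 - 9` → result = 63
`y = count + result` → y = 104
`count = y - count` → count = 63
So y = 104

Answer: 104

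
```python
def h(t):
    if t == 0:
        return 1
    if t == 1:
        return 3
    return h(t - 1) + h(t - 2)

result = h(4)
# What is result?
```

Build up from base cases: h(0)=1, h(1)=3, h(2)=4, h(3)=7, h(4)=11

Answer: 11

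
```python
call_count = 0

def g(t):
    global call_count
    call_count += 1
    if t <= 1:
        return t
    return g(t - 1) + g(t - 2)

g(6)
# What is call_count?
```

Calls(t) = 1 + Calls(t-1) + Calls(t-2); Calls(0)=Calls(1)=1. For t=6 this gives 25.

Answer: 25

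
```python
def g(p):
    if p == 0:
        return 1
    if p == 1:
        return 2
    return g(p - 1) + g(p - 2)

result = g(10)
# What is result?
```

Build up from base cases: g(0)=1, g(1)=2, g(2)=3, g(3)=5, g(4)=8, g(5)=13, g(6)=21, ..., g(10)=144

Answer: 144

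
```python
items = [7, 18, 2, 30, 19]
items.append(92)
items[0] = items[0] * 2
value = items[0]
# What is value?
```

Trace:
`items = [7, 18, 2, 30, 19]` → items = [7, 18, 2, 30, 19]
`items.append(92)` → items = [7, 18, 2, 30, 19, 92]
`items[0] = items[0] * 2` → items = [14, 18, 2, 30, 19, 92]
`value = items[0]` → value = 14
So value = 14

Answer: 14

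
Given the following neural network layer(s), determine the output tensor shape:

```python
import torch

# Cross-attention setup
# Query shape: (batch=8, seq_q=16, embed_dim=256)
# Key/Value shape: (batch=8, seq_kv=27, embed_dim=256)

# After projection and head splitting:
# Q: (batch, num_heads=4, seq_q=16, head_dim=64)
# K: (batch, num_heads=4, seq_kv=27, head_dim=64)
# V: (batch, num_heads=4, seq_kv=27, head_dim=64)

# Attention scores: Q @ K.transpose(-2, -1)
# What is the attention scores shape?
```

Input: (8, 16, 256) -> Output: (8, 4, 16, 27)

Answer: (8, 4, 16, 27)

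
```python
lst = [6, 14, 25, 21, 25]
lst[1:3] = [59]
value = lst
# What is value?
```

Trace:
`lst = [6, 14, 25, 21, 25]` → lst = [6, 14, 25, 21, 25]
`lst[1:3] = [59]` → lst = [6, 59, 21, 25]
`value = lst` → value = [6, 59, 21, 25]
So value = [6, 59, 21, 25]

Answer: [6, 59, 21, 25]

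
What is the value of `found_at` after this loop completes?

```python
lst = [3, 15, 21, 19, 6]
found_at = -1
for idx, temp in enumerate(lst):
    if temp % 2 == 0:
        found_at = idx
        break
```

First even number index in [3, 15, 21, 19, 6]
`found_at` takes the values: -1 → 4

Answer: 4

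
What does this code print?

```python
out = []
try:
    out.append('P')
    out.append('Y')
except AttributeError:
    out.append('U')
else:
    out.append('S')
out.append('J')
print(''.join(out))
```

Execution trace: 'P' (try body) → 'Y' (try body, no exception) → 'S' (else) → 'J' (after the try/except). Output: PYSJ

Answer: PYSJ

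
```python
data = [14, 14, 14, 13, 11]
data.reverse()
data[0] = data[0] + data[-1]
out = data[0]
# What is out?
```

Trace:
`data = [14, 14, 14, 13, 11]` → data = [14, 14, 14, 13, 11]
`data.reverse()` → data = [11, 13, 14, 14, 14]
`data[0] = data[0] + data[-1]` → data = [25, 13, 14, 14, 14]
`out = data[0]` → out = 25
So out = 25

Answer: 25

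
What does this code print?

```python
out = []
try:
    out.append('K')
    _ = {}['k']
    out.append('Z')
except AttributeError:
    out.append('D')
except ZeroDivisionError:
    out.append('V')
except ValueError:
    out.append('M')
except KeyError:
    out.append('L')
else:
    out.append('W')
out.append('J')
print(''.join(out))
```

Execution trace: 'K' (try body) → 'L' (except KeyError) → 'J' (after the try/except). Output: KLJ

Answer: KLJ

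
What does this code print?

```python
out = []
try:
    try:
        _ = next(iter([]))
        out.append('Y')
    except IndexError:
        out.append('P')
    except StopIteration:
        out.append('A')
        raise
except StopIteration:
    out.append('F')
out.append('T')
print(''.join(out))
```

Execution trace: 'A' (inner except StopIteration) → 'F' (outer except StopIteration) → 'T' (after the try/except). Output: AFT

Answer: AFT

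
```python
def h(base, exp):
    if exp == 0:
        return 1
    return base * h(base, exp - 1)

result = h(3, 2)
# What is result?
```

h(3, 2) = 3 * 3 = 9

Answer: 9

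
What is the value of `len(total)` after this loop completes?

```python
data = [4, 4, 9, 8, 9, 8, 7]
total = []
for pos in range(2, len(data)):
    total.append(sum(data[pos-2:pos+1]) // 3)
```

Number of 3-element averages
`total` takes the values: [] → [5] → [5, 7] → [5, 7, 8] → [5, 7, 8, 8] → [5, 7, 8, 8, 8]
So `len(total)` = 5

Answer: 5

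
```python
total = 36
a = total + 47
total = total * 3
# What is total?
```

Trace:
`total = 36` → total = 36
`a = total + 47` → a = 83
`total = total * 3` → total = 108
So total = 108

Answer: 108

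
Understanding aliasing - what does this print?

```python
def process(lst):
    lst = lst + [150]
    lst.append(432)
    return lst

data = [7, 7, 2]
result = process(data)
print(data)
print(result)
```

Key concept: rebinding parameter vs mutation.
Step by step:
`data = [7, 7, 2]` → data = [7, 7, 2]
`result = process(data)` → result = [7, 7, 2, 150, 432]
`print(data)` → prints [7, 7, 2]
`print(result)` → prints [7, 7, 2, 150, 432]

Answer:
[7, 7, 2]
[7, 7, 2, 150, 432]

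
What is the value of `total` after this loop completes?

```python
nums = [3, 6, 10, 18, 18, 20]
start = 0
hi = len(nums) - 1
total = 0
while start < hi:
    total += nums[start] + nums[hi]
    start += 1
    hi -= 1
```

Sum of pairs from ends
`total` takes the values: 0 → 23 → 47 → 75

Answer: 75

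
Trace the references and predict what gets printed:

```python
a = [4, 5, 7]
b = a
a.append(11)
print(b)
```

Key concept: basic list aliasing.
Step by step:
`a = [4, 5, 7]` → a = [4, 5, 7]
`b = a` → b = [4, 5, 7] (same object as a)
`a.append(11)` → a = [4, 5, 7, 11] (same object as b); b = [4, 5, 7, 11] (same object as a)
`print(b)` → prints [4, 5, 7, 11]

Answer: [4, 5, 7, 11]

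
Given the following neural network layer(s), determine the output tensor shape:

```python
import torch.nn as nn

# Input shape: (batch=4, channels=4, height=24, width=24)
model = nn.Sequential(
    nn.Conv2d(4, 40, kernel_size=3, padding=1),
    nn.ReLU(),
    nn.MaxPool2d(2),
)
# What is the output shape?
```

Input: (4, 4, 24, 24) -> after Conv2d: (4, 40, 24, 24) -> after ReLU: (4, 40, 24, 24) -> Output: (4, 40, 12, 12)

Answer: (4, 40, 12, 12)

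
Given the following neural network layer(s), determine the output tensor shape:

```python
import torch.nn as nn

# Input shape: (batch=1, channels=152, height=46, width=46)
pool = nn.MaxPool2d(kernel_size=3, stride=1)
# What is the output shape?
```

Input: (1, 152, 46, 46) -> Output: (1, 152, 44, 44)

Answer: (1, 152, 44, 44)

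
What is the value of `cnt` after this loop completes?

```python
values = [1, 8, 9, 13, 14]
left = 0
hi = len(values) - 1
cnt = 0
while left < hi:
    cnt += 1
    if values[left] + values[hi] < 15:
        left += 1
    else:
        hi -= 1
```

Steps to find pair summing to 15
`cnt` takes the values: 0 → 1 → 2 → 3 → 4

Answer: 4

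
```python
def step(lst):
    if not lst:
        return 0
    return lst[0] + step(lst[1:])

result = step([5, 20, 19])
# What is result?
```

5 + 20 + 19 + 0 = 44

Answer: 44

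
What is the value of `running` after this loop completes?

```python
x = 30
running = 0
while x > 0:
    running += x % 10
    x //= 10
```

Sum digits of 30
`running` takes the values: 0 → 3

Answer: 3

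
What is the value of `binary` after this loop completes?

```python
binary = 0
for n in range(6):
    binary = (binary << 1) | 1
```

Build 6 consecutive 1-bits: 0b111111
`binary` takes the values: 0 → 1 → 3 → 7 → 15 → 31 → 63

Answer: 63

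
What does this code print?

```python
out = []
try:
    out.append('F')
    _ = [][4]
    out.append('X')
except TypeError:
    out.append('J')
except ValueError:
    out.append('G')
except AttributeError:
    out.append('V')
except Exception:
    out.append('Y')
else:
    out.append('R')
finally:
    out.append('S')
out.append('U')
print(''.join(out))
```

Execution trace: 'F' (try body) → 'Y' (except Exception) → 'S' (finally) → 'U' (after the try/except). Output: FYSU

Answer: FYSU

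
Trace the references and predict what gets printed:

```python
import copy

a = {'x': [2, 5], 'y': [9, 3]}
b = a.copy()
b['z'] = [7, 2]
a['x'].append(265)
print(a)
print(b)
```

Key concept: shallow copy of dict with mutable values.
Step by step:
`a = {'x': [2, 5], 'y': [9, 3]}` → a = {'x': [2, 5], 'y': [9, 3]}
`b = a.copy()` → b = {'x': [2, 5], 'y': [9, 3]}
`b['z'] = [7, 2]` → b = {'x': [2, 5], 'y': [9, 3], 'z': [7, 2]}
`a['x'].append(265)` → a = {'x': [2, 5, 265], 'y': [9, 3]}; b = {'x': [2, 5, 265], 'y': [9, 3], 'z': [7, 2]}
`print(a)` → prints {'x': [2, 5, 265], 'y': [9, 3]}
`print(b)` → prints {'x': [2, 5, 265], 'y': [9, 3], 'z': [7, 2]}

Answer:
{'x': [2, 5, 265], 'y': [9, 3]}
{'x': [2, 5, 265], 'y': [9, 3], 'z': [7, 2]}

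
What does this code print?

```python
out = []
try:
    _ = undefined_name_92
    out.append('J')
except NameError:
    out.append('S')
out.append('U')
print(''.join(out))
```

Execution trace: 'S' (except NameError) → 'U' (after the try/except). Output: SU

Answer: SU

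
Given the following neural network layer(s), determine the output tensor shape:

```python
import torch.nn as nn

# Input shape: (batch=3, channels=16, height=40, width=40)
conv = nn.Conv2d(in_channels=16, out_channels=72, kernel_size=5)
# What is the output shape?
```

Input: (3, 16, 40, 40) -> Output: (3, 72, 36, 36)

Answer: (3, 72, 36, 36)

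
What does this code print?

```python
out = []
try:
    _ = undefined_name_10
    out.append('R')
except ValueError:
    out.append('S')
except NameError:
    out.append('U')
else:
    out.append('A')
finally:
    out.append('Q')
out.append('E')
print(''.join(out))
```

Execution trace: 'U' (except NameError) → 'Q' (finally) → 'E' (after the try/except). Output: UQE

Answer: UQE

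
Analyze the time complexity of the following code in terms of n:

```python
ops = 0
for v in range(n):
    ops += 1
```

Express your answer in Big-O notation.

Each loop level contributes: n. Multiplying the contributions gives O(n).

Answer: O(n)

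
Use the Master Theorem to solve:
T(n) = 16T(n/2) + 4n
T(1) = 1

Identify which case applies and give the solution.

a=16, b=2, f(n)=4n. log_2(16) = 4. Since c=1 < 4, Case 1 applies: T(n) = Θ(n^log_b(a)) = O(n^4).

Answer: O(n^4) - Case 1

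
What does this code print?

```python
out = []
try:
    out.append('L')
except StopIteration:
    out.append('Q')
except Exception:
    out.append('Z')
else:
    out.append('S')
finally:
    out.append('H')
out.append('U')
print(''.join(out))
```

Execution trace: 'L' (try body, no exception) → 'S' (else) → 'H' (finally) → 'U' (after the try/except). Output: LSHU

Answer: LSHU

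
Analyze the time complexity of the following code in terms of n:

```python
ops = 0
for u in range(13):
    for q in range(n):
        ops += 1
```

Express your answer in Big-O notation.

Each loop level contributes: 1 × n. Multiplying the contributions gives O(n).

Answer: O(n)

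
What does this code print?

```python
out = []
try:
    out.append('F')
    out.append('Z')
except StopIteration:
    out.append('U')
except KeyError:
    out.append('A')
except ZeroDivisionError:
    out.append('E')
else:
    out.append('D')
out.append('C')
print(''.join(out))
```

Execution trace: 'F' (try body) → 'Z' (try body, no exception) → 'D' (else) → 'C' (after the try/except). Output: FZDC

Answer: FZDC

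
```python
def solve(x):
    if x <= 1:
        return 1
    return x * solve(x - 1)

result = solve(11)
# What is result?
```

solve(11) = 11 * 10 * 9 * 8 * 7 * 6 * 5 * 4 * 3 * 2 * 1 = 39916800

Answer: 39916800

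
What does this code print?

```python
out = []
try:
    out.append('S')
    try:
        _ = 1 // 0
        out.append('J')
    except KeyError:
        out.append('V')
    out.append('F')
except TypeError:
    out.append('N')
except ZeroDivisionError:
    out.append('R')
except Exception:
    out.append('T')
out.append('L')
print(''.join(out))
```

Execution trace: 'S' (try body) → 'R' (except ZeroDivisionError) → 'L' (after the try/except). Output: SRL

Answer: SRL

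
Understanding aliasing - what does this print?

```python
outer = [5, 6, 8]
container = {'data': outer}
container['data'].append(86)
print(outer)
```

Key concept: dict holds reference to list.
Step by step:
`outer = [5, 6, 8]` → outer = [5, 6, 8]
`container = {'data': outer}` → container = {'data': [5, 6, 8]}
`container['data'].append(86)` → outer = [5, 6, 8, 86]; container = {'data': [5, 6, 8, 86]}
`print(outer)` → prints [5, 6, 8, 86]

Answer: [5, 6, 8, 86]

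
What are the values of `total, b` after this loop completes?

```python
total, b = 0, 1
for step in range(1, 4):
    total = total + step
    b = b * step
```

Sum and factorial of 1 to 3
`total, b` takes the values: (0, 1) → (1, 1) → (3, 1) → (3, 2) → (6, 2) → (6, 6)

Answer: 6, 6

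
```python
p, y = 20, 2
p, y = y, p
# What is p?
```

Trace:
`p, y = 20, 2` → p = 20; y = 2
`p, y = y, p` → p = 2; y = 20
So p = 2

Answer: 2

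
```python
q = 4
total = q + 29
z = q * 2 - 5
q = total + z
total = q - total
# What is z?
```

Trace:
`q = 4` → q = 4
`total = q + 29` → total = 33
`z = q * 2 - 5` → z = 3
`q = total + z` → q = 36
`total = q - total` → total = 3
So z = 3

Answer: 3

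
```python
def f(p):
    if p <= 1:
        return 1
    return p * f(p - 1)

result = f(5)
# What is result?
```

f(5) = 5 * 4 * 3 * 2 * 1 = 120

Answer: 120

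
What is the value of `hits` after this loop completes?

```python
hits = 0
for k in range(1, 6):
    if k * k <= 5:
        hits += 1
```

Count numbers where k² ≤ 5
`hits` takes the values: 0 → 1 → 2

Answer: 2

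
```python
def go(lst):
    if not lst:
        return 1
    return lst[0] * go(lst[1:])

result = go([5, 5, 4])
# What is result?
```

Product over [5, 5, 4] = 5 * 5 * 4 = 100

Answer: 100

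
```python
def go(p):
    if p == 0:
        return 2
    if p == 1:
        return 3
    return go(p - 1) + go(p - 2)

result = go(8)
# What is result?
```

Build up from base cases: go(0)=2, go(1)=3, go(2)=5, go(3)=8, go(4)=13, go(5)=21, go(6)=34, ..., go(8)=89

Answer: 89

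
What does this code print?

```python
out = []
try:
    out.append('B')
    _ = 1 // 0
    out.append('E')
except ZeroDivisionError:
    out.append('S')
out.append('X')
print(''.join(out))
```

Execution trace: 'B' (try body) → 'S' (except ZeroDivisionError) → 'X' (after the try/except). Output: BSX

Answer: BSX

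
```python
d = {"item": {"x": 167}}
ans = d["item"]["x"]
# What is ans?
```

Trace:
`d = {"item": {"x": 167}}` → d = {'item': {'x': 167}}
`ans = d["item"]["x"]` → ans = 167
So ans = 167

Answer: 167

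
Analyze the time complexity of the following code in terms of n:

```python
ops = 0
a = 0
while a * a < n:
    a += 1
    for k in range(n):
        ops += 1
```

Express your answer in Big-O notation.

Each loop level contributes: √n × n. Multiplying the contributions gives O(n√n).

Answer: O(n√n)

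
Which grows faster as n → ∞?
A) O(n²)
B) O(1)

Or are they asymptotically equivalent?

O(n²) vs O(1): Higher order terms dominate.

Answer: A) O(n²) grows faster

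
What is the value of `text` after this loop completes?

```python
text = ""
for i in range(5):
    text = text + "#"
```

Repeat '#' 5 times
`text` takes the values: "" → "#" → "##" → "###" → "####" → "#####"

Answer: "#####"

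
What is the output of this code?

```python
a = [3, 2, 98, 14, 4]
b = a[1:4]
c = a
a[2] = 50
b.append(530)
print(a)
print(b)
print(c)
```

Key concept: slice vs alias.
Step by step:
`a = [3, 2, 98, 14, 4]` → a = [3, 2, 98, 14, 4]
`b = a[1:4]` → b = [2, 98, 14]
`c = a` → c = [3, 2, 98, 14, 4] (same object as a)
`a[2] = 50` → a = [3, 2, 50, 14, 4] (same object as c); c = [3, 2, 50, 14, 4] (same object as a)
`b.append(530)` → b = [2, 98, 14, 530]
`print(a)` → prints [3, 2, 50, 14, 4]
`print(b)` → prints [2, 98, 14, 530]
`print(c)` → prints [3, 2, 50, 14, 4]

Answer:
[3, 2, 50, 14, 4]
[2, 98, 14, 530]
[3, 2, 50, 14, 4]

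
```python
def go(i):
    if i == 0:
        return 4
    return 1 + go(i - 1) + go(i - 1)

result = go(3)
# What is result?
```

go(i) = 1 + 2·go(i-1), go(0)=4. Closed form: (4+1)·2^3 - 1 = 39.

Answer: 39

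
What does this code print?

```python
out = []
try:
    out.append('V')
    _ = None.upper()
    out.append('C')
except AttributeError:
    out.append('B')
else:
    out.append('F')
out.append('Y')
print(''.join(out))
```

Execution trace: 'V' (try body) → 'B' (except AttributeError) → 'Y' (after the try/except). Output: VBY

Answer: VBY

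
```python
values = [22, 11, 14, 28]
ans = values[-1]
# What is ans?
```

Trace:
`values = [22, 11, 14, 28]` → values = [22, 11, 14, 28]
`ans = values[-1]` → ans = 28
So ans = 28

Answer: 28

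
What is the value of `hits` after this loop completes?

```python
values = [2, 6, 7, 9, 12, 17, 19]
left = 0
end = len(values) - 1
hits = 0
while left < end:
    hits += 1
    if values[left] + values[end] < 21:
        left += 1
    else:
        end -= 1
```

Steps to find pair summing to 21
`hits` takes the values: 0 → 1 → 2 → 3 → 4 → 5 → 6

Answer: 6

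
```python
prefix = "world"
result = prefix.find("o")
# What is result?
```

Trace:
`prefix = "world"` → prefix = 'world'
`result = prefix.find("o")` → result = 1
So result = 1

Answer: 1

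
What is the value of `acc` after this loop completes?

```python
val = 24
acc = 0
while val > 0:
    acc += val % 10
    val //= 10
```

Sum digits of 24
`acc` takes the values: 0 → 4 → 6

Answer: 6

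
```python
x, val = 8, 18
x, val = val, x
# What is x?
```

Trace:
`x, val = 8, 18` → x = 8; val = 18
`x, val = val, x` → x = 18; val = 8
So x = 18

Answer: 18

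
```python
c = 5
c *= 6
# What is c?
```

Trace:
`c = 5` → c = 5
`c *= 6` → c = 30
So c = 30

Answer: 30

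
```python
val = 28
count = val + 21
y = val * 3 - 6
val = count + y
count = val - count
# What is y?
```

Trace:
`val = 28` → val = 28
`count = val + 21` → count = 49
`y = val * 3 - 6` → y = 78
`val = count + y` → val = 127
`count = val - count` → count = 78
So y = 78

Answer: 78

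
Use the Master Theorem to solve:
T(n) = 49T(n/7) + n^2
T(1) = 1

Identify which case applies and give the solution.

a=49, b=7, f(n)=n^2. log_7(49) = 2. Since c=2 = 2, Case 2 applies: T(n) = Θ(n^log_b(a) · log n) = O(n^2 log n).

Answer: O(n^2 log n) - Case 2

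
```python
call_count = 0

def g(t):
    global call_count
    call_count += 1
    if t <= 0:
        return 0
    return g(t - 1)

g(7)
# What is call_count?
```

Linear recursion stepping by 1: 8 calls from t=7 down to ≤0.

Answer: 8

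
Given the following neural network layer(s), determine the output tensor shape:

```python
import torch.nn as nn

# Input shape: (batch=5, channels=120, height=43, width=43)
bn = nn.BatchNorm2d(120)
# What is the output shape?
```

Input: (5, 120, 43, 43) -> Output: (5, 120, 43, 43)

Answer: (5, 120, 43, 43)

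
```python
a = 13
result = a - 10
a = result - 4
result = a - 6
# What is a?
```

Trace:
`a = 13` → a = 13
`result = a - 10` → result = 3
`a = result - 4` → a = -1
`result = a - 6` → result = -7
So a = -1

Answer: -1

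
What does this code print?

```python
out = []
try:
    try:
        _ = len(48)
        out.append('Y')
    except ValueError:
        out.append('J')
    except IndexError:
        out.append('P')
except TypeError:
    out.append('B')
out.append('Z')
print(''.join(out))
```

Execution trace: 'B' (outer except TypeError) → 'Z' (after the try/except). Output: BZ

Answer: BZ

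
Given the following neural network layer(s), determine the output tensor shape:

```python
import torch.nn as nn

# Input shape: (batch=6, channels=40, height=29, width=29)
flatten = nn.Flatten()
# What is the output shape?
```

Input: (6, 40, 29, 29) -> Output: (6, 33640)

Answer: (6, 33640)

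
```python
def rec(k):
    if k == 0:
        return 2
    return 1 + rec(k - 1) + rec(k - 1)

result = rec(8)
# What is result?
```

rec(k) = 1 + 2·rec(k-1), rec(0)=2. Closed form: (2+1)·2^8 - 1 = 767.

Answer: 767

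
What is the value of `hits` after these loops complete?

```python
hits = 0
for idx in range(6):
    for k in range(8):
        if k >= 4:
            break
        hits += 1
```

Inner breaks at 4, outer runs 6 times
`hits` takes the values: 0 → 1 → 2 → 3 → 4 → 5 → 6 → 7 → 8 → 9 → 10 → 11 → 12 → 13 → 14 → 15 → 16 → 17 → 18 → 19 → 20 → 21 → 22 → 23 → 24

Answer: 24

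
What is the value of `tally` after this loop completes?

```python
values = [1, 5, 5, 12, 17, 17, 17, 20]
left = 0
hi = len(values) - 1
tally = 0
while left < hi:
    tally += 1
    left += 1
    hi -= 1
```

Iterations until pointers meet (list length 8)
`tally` takes the values: 0 → 1 → 2 → 3 → 4

Answer: 4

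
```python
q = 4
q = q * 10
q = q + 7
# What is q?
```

Trace:
`q = 4` → q = 4
`q = q * 10` → q = 40
`q = q + 7` → q = 47
So q = 47

Answer: 47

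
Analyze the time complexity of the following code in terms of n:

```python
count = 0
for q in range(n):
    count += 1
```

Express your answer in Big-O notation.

Each loop level contributes: n. Multiplying the contributions gives O(n).

Answer: O(n)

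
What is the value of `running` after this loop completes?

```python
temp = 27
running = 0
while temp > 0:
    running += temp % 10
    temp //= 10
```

Sum digits of 27
`running` takes the values: 0 → 7 → 9

Answer: 9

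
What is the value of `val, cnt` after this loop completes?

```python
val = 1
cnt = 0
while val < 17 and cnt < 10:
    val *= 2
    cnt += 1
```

Double until >= 17 or 10 iterations
`val, cnt` takes the values: (1, 0) → (2, 0) → (2, 1) → (4, 1) → (4, 2) → (8, 2) → (8, 3) → (16, 3) → (16, 4) → (32, 4) → (32, 5)

Answer: 32, 5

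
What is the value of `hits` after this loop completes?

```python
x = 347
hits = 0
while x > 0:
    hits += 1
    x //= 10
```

Count digits by repeated division by 10
`hits` takes the values: 0 → 1 → 2 → 3

Answer: 3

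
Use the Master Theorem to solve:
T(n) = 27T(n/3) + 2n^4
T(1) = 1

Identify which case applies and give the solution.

a=27, b=3, f(n)=2n^4. log_3(27) = 3. Since c=4 > 3 and the regularity condition holds (27(n/3)^4 = (27/3^4)n^4 with 27/3^4 < 1), Case 3 applies: T(n) = Θ(f(n)) = O(n^4).

Answer: O(n^4) - Case 3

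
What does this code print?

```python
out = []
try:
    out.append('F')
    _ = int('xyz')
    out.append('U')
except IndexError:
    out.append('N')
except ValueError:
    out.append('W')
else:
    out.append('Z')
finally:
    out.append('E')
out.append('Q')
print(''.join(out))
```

Execution trace: 'F' (try body) → 'W' (except ValueError) → 'E' (finally) → 'Q' (after the try/except). Output: FWEQ

Answer: FWEQ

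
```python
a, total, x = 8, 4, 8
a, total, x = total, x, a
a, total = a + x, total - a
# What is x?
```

Trace:
`a, total, x = 8, 4, 8` → a = 8; total = 4; x = 8
`a, total, x = total, x, a` → a = 4; total = 8; x = 8
`a, total = a + x, total - a` → a = 12; total = 4
So x = 8

Answer: 8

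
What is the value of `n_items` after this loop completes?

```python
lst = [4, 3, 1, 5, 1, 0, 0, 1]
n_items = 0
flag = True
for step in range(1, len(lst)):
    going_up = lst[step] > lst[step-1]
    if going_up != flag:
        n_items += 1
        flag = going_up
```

Count direction changes in [4, 3, 1, 5, 1, 0, 0, 1]
`n_items` takes the values: 0 → 1 → 2 → 3 → 4

Answer: 4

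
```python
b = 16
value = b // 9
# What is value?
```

Trace:
`b = 16` → b = 16
`value = b // 9` → value = 1
So value = 1

Answer: 1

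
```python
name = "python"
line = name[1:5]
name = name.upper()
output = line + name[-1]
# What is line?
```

Trace:
`name = "python"` → name = 'python'
`line = name[1:5]` → line = 'ytho'
`name = name.upper()` → name = 'PYTHON'
`output = line + name[-1]` → output = 'ythoN'
So line = 'ytho'

Answer: 'ytho'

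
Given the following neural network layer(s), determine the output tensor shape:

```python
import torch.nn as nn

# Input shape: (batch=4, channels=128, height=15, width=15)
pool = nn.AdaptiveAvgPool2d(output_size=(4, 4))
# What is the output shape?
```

Input: (4, 128, 15, 15) -> Output: (4, 128, 4, 4)

Answer: (4, 128, 4, 4)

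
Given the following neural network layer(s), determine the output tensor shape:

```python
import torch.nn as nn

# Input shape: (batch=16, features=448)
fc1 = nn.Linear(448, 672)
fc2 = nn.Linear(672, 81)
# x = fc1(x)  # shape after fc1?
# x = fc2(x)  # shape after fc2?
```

Input: (16, 448) -> after fc1: (16, 672) -> Output: (16, 81)

Answer: (16, 81)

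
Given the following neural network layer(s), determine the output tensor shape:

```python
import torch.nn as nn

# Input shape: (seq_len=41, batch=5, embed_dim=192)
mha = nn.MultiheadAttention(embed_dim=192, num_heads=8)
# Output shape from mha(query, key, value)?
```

Input: (41, 5, 192) -> Output: (41, 5, 192)

Answer: (41, 5, 192)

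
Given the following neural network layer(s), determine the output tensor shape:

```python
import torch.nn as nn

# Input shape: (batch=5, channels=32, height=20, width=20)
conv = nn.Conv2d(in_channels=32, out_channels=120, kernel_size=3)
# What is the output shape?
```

Input: (5, 32, 20, 20) -> Output: (5, 120, 18, 18)

Answer: (5, 120, 18, 18)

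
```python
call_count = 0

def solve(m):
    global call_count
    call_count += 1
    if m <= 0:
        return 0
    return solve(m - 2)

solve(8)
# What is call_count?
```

Linear recursion stepping by 2: 5 calls from m=8 down to ≤0.

Answer: 5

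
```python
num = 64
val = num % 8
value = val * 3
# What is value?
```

Trace:
`num = 64` → num = 64
`val = num % 8` → val = 0
`value = val * 3` → value = 0
So value = 0

Answer: 0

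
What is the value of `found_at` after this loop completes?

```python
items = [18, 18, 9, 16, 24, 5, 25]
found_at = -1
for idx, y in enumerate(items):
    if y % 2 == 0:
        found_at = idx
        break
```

First even number index in [18, 18, 9, 16, 24, 5, 25]
`found_at` takes the values: -1 → 0

Answer: 0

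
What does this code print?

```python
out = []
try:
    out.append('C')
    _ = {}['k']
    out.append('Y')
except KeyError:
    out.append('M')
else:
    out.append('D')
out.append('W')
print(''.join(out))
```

Execution trace: 'C' (try body) → 'M' (except KeyError) → 'W' (after the try/except). Output: CMW

Answer: CMW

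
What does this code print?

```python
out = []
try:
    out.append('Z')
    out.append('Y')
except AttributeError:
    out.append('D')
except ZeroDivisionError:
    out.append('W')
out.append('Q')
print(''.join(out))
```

Execution trace: 'Z' (try body) → 'Y' (try body, no exception) → 'Q' (after the try/except). Output: ZYQ

Answer: ZYQ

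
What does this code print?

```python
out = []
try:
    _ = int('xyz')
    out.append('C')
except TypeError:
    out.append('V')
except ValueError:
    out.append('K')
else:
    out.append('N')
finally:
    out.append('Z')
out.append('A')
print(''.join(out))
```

Execution trace: 'K' (except ValueError) → 'Z' (finally) → 'A' (after the try/except). Output: KZA

Answer: KZA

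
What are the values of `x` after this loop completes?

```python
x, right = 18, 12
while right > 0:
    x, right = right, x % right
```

GCD of 18 and 12
`x` takes the values: 18 → 12 → 6

Answer: 6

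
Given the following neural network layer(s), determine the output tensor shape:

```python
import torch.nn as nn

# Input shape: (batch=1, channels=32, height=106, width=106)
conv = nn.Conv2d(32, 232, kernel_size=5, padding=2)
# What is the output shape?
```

Input: (1, 32, 106, 106) -> Output: (1, 232, 106, 106)

Answer: (1, 232, 106, 106)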